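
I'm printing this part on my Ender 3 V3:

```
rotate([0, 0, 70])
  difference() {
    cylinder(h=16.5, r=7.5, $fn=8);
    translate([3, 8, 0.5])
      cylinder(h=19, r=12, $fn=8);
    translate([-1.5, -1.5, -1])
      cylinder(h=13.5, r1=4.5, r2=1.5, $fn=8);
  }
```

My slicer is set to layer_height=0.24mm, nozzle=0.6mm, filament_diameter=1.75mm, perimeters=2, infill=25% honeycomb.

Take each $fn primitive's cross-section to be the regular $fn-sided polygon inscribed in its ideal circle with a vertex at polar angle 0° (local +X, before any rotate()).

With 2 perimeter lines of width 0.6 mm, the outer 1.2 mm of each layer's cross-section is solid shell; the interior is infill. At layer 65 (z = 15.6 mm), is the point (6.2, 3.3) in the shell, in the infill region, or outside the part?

At z = 15.6 mm: the cylinder: section is a regular 8-gon, circumradius r=7.5; the cylinder at (3, 8): section is a regular 8-gon, circumradius r=12; the cone at (-1.5, -1.5) does not reach this height (z outside [-1, 12.5]); After the difference (first − rest): starting from the r=7.5 cylinder, the r=12 cylinder at (3, 8) partially overlaps it — only the 109.31 mm² overlap (of its 407.29 mm²) is removed, clipping the outline — 1 connected region; (rotated 70° about Z; rotation is an isometry so areas/perimeters/island counts are preserved). Overall, the cross-section is a single solid region. Undo the 70° rotation: the query point maps to (5.222, -4.697) in the un-rotated model frame. The nearest boundary edge runs (6.43, -2.58)→(5.30, -5.30); distance from the point to it = 0.31 mm. The point is inside the cross-section, 0.31 mm from the nearest boundary — within the 1.2 mm shell band (2 × 0.6).

shell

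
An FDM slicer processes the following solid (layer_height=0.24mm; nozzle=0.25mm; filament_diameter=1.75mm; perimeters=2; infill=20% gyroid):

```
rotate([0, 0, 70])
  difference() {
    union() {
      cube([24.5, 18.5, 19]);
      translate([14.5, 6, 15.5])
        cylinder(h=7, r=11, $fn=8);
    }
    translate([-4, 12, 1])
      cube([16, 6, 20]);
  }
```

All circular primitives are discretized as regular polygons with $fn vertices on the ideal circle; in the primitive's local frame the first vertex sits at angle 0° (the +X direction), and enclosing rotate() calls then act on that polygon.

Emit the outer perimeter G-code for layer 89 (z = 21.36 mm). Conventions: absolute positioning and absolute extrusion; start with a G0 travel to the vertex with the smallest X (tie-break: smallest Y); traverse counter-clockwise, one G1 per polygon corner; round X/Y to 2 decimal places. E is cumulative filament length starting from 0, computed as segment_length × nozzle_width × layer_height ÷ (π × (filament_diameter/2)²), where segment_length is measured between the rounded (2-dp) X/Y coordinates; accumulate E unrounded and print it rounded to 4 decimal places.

At z = 21.36 mm: the cube does not reach this height (z outside [0, 19]); the r=11 cylinder at (14.5, 6) gives a regular 8-gon of circumradius 11 (constant along its height); Merging all regions: only the r=11 cylinder at (14.5, 6) is present, so the union is just that shape — 1 connected region; the cube at (-4, 12) is not intersected at this z (z outside [1, 21]); Taking the first minus the rest: none of the subtracted shapes is present at this height, so that combined region is unchanged — 1 connected region; (whole slice rotated 70° about Z — lengths, areas and connectivity unchanged). The outline is a single polygon with 8 vertices. Extrusion per mm of travel: 0.25 × 0.24 / (π × 0.875²) = 0.024945. Accumulating E over each segment gives final E = 1.6802.

G0 X-11.02 Y19.44 Z21.36
G1 X-10.65 Y11.03 E0.2100
G1 X-4.44 Y5.34 E0.4201
G1 X3.97 Y5.71 E0.6301
G1 X9.66 Y11.92 E0.8402
G1 X9.29 Y20.33 E1.0502
G1 X3.08 Y26.01 E1.2601
G1 X-5.33 Y25.65 E1.4701
G1 X-11.02 Y19.44 E1.6802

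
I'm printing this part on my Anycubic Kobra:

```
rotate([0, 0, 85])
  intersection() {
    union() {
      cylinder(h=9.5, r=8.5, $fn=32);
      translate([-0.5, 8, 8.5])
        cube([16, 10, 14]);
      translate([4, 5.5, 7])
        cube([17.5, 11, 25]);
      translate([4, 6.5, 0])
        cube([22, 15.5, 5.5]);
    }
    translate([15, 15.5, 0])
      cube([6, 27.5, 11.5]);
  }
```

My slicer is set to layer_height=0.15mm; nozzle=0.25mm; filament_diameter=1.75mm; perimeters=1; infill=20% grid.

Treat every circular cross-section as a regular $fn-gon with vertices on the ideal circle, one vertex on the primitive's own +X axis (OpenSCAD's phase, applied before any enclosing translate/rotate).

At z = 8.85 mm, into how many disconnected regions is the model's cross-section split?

1

At z = 8.85 mm: the r=8.5 cylinder gives a regular 32-gon of circumradius 8.5 (constant along its height); the cube at (-0.5, 8) is present — its section is the full 16×10 rectangle; the 17.5×11 cube at (4, 5.5) contributes its full rectangle; the cube at (4, 6.5) is absent (z outside [0, 5.5]); Combining (union): the regions partially overlap (shared area 101.59 mm²), so overlapping operands fuse into one piece — 1 connected region with 1 hole; the 6×27.5 cube at (15, 15.5) contributes its full rectangle; Keeping only the common overlap: the 6×27.5 cube at (15, 15.5) partially overlaps that combined region; clipping to the common part keeps 6.75 mm² — 1 connected region; (rotated 85° about Z; rotation is an isometry so areas/perimeters/island counts are preserved). The result has 1 disconnected region.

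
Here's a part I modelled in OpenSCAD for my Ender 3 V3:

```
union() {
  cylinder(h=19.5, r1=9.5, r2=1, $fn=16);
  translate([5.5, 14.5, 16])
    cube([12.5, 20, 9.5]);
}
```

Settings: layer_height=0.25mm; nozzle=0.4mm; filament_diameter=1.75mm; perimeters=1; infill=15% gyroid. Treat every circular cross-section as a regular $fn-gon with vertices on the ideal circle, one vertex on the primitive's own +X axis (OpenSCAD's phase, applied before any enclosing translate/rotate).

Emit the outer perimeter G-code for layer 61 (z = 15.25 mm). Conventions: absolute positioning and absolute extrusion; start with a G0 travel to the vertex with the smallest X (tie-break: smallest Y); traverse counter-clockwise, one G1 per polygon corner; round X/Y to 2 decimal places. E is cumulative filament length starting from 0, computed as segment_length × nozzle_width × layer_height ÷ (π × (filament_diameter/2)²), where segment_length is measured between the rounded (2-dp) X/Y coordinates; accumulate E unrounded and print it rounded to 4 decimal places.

At z = 15.25 mm: the cone: at t=0.782 of its height the radius interpolates to r₁+(r₂−r₁)t = 2.853, giving a regular 16-gon of that circumradius; the cube at (5.5, 14.5) is absent (z outside [16, 25.5]); Combining (union): only the cone is present, so the union is just that shape — 1 connected region. The outline is a single polygon with 16 vertices. Extrusion per mm of travel: 0.4 × 0.25 / (π × 0.875²) = 0.041575. Accumulating E over each segment gives final E = 0.7410.

G0 X-2.85 Y0.00 Z15.25
G1 X-2.64 Y-1.09 E0.0462
G1 X-2.02 Y-2.02 E0.0926
G1 X-1.09 Y-2.64 E0.1391
G1 X0.00 Y-2.85 E0.1852
G1 X1.09 Y-2.64 E0.2314
G1 X2.02 Y-2.02 E0.2779
G1 X2.64 Y-1.09 E0.3243
G1 X2.85 Y0.00 E0.3705
G1 X2.64 Y1.09 E0.4166
G1 X2.02 Y2.02 E0.4631
G1 X1.09 Y2.64 E0.5096
G1 X0.00 Y2.85 E0.5557
G1 X-1.09 Y2.64 E0.6019
G1 X-2.02 Y2.02 E0.6483
G1 X-2.64 Y1.09 E0.6948
G1 X-2.85 Y0.00 E0.7410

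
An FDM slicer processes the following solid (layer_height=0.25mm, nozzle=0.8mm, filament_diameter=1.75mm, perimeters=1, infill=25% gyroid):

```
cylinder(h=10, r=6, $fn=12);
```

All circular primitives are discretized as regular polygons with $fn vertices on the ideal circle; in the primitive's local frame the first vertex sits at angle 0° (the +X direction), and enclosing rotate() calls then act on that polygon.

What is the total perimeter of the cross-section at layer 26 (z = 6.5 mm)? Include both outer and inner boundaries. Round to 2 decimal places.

37.27 mm

At z = 6.5 mm: the cylinder: section is a regular 12-gon, circumradius r=6 (perimeter = 2·12·6.000·sin(180°/12) = 37.27 mm). Overall, the cross-section is a single solid region. Total boundary length (outer) = 37.27 mm.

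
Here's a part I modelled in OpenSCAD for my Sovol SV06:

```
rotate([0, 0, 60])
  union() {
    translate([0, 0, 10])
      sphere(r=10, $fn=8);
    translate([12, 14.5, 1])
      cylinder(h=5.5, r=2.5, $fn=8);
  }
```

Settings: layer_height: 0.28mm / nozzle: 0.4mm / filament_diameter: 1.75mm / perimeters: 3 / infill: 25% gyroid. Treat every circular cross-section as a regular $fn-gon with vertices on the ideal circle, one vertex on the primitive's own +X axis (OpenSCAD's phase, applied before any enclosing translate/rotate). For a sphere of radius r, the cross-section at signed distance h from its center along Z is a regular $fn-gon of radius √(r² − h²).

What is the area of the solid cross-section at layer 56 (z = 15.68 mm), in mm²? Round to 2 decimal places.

191.59 mm²

At z = 15.68 mm: the r=10 sphere contributes a regular 8-gon of circumradius √(10²−5.68²) = 8.230 (area = (8/2)·8.230²·sin(360°/8) = 191.59 mm²); the cylinder at (12, 14.5) is not intersected at this z (z outside [1, 6.5]); Taking the union: only the r=10 sphere is present, so the union is just that shape — area = 191.59 mm²; (rotated 60° about Z; rotation is an isometry so areas/perimeters/island counts are preserved). Overall, the cross-section is a single solid region. Net area = 191.59 mm².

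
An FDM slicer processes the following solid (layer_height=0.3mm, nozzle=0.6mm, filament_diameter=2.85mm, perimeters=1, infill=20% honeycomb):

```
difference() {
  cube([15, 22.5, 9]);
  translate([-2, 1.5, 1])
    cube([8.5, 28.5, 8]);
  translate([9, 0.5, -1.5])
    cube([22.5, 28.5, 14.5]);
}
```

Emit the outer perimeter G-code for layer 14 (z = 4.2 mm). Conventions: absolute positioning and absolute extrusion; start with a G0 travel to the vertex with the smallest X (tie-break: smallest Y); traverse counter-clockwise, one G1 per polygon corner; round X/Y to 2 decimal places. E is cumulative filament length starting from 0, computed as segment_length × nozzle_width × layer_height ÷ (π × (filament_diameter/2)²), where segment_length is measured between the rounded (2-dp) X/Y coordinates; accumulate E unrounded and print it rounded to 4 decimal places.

At z = 4.2 mm: the cube is present — its section is the full 15×22.5 rectangle; the cube at (-2, 1.5) (footprint 8.5×28.5) is included at this height; the 22.5×28.5 cube at (9, 0.5) contributes its full rectangle; Subtracting the remaining from the first: starting from the 15×22.5 cube, the 8.5×28.5 cube at (-2, 1.5) partially overlaps it — only the 136.50 mm² overlap (of its 242.25 mm²) is removed, clipping the outline; the 22.5×28.5 cube at (9, 0.5) partially overlaps it — only the 132.00 mm² overlap (of its 641.25 mm²) is removed, clipping the outline — 1 connected region. The outline is a single polygon with 8 vertices. Extrusion per mm of travel: 0.6 × 0.3 / (π × 1.425²) = 0.028216. Accumulating E over each segment gives final E = 2.1162.

G0 X0.00 Y0.00 Z4.20
G1 X15.00 Y0.00 E0.4232
G1 X15.00 Y0.50 E0.4373
G1 X9.00 Y0.50 E0.6066
G1 X9.00 Y22.50 E1.2274
G1 X6.50 Y22.50 E1.2979
G1 X6.50 Y1.50 E1.8905
G1 X0.00 Y1.50 E2.0739
G1 X0.00 Y0.00 E2.1162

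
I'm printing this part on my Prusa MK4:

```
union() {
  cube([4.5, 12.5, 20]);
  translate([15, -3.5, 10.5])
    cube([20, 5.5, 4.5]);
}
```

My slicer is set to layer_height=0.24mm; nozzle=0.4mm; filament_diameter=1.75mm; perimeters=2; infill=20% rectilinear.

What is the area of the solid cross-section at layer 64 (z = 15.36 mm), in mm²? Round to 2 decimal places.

56.25 mm²

At z = 15.36 mm: the cube is present — its section is the full 4.5×12.5 rectangle (area 56.25 mm²); the cube at (15, -3.5) is not intersected at this z (z outside [10.5, 15]); Merging all regions: only the 4.5×12.5 cube is present, so the union is just that shape — area = 56.25 mm². Overall, the cross-section is a single solid region. Net area = 56.25 mm².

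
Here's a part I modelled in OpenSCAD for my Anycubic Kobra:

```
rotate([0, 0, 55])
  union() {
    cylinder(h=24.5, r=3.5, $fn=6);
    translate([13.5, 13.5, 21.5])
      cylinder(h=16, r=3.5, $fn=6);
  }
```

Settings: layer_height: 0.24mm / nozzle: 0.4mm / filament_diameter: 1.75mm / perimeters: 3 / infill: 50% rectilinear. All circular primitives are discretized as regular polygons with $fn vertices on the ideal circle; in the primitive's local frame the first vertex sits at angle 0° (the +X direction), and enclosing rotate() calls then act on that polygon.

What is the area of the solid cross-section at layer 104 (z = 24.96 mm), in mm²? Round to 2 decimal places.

At z = 24.96 mm: the cylinder is not intersected at this z (z outside [0, 24.5]); the cylinder at (13.5, 13.5): section is a regular 6-gon, circumradius r=3.5 (area = (6/2)·3.500²·sin(360°/6) = 31.83 mm²); Taking the union: only the r=3.5 cylinder at (13.5, 13.5) is present, so the union is just that shape — area = 31.83 mm²; (rotated 55° about Z; rotation is an isometry so areas/perimeters/island counts are preserved). Overall, the cross-section is a single solid region. Net area = 31.83 mm².

31.83 mm²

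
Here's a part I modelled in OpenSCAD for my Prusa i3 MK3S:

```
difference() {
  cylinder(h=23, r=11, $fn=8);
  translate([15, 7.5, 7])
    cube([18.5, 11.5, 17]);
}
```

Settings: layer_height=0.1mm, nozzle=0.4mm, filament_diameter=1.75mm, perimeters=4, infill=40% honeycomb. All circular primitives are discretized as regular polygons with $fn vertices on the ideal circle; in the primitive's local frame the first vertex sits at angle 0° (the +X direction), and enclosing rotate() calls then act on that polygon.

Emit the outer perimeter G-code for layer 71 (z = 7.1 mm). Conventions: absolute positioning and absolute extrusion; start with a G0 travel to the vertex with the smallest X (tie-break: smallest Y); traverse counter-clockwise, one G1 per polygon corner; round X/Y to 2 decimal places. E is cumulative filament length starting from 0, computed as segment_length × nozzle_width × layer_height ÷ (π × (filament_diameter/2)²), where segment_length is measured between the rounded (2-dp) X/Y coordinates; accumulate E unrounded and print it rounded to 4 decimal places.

At z = 7.1 mm: the r=11 cylinder gives a regular 8-gon of circumradius 11 (constant along its height); the cube at (15, 7.5) (footprint 18.5×11.5) is included at this height; After the difference (first − rest): starting from the r=11 cylinder, the 18.5×11.5 cube at (15, 7.5) misses the remaining region (no effect) — 1 connected region. The outline is a single polygon with 8 vertices. Extrusion per mm of travel: 0.4 × 0.1 / (π × 0.875²) = 0.016630. Accumulating E over each segment gives final E = 1.1202.

G0 X-11.00 Y0.00 Z7.10
G1 X-7.78 Y-7.78 E0.1400
G1 X0.00 Y-11.00 E0.2801
G1 X7.78 Y-7.78 E0.4201
G1 X11.00 Y0.00 E0.5601
G1 X7.78 Y7.78 E0.7001
G1 X0.00 Y11.00 E0.8402
G1 X-7.78 Y7.78 E0.9802
G1 X-11.00 Y0.00 E1.1202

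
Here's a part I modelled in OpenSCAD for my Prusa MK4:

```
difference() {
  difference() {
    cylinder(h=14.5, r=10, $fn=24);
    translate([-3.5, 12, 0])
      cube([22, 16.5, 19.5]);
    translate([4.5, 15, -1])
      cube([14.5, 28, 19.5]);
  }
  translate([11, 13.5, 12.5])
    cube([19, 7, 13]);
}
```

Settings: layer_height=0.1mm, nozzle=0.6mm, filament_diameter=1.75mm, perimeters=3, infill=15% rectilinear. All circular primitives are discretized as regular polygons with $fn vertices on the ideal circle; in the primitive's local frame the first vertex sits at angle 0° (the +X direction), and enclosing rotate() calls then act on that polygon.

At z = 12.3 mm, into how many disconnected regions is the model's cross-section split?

At z = 12.3 mm: the r=10 cylinder contributes a regular 24-gon of circumradius 10; the cube at (-3.5, 12) (footprint 22×16.5) is included at this height; the 14.5×28 cube at (4.5, 15) contributes its full rectangle; Taking the first minus the rest: starting from the r=10 cylinder, the 22×16.5 cube at (-3.5, 12) misses the remaining region (no effect); the 14.5×28 cube at (4.5, 15) misses the remaining region (no effect) — 1 connected region; the cube at (11, 13.5) is not intersected at this z (z outside [12.5, 25.5]); After the difference (first − rest): none of the subtracted shapes is present at this height, so that combined region is unchanged — 1 connected region. The result has 1 disconnected region.

1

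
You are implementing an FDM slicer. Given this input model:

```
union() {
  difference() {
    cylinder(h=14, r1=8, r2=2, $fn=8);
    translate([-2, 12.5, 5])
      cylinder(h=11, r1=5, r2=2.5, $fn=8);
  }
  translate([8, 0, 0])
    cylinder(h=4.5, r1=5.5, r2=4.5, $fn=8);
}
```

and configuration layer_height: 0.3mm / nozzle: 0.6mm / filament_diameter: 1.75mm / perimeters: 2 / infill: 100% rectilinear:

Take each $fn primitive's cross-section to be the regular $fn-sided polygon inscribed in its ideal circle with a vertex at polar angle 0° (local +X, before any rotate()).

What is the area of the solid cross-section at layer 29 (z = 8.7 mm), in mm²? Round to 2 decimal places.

At z = 8.7 mm: the cone: at t=0.621 of its height the radius interpolates to r₁+(r₂−r₁)t = 4.271, giving a regular 8-gon of that circumradius (area = (8/2)·4.271²·sin(360°/8) = 51.60 mm²); the cone at (-2, 12.5) contributes a regular 8-gon of circumradius 4.159 (interpolated between r1=5 and r2=2.5 at t=0.336) (area = (8/2)·4.159²·sin(360°/8) = 48.93 mm²); After the difference (first − rest): starting from the cone (51.60 mm²), the cone at (-2, 12.5) misses the remaining region (no effect) — area = 51.60 mm²; the cone at (8, 0) is not intersected at this z (z outside [0, 4.5]); Taking the union: only that combined region is present, so the union is just that shape — area = 51.60 mm². Overall, the cross-section is a single solid region. Net area = 51.60 mm².

51.60 mm²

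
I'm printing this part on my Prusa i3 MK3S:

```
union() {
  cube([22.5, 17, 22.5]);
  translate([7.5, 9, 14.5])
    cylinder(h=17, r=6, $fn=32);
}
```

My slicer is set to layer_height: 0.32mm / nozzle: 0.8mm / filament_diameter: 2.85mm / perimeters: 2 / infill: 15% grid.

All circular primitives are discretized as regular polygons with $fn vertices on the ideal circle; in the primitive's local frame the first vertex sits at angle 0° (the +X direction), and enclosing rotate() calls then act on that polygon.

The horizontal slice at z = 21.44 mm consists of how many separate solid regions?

At z = 21.44 mm: the cube is present — its section is the full 22.5×17 rectangle; the r=6 cylinder at (7.5, 9) gives a regular 32-gon of circumradius 6 (constant along its height); Taking the union: the r=6 cylinder at (7.5, 9) lies entirely inside the 22.5×17 cube, so the union is just the 22.5×17 cube — 1 connected region. The result has 1 disconnected region.

1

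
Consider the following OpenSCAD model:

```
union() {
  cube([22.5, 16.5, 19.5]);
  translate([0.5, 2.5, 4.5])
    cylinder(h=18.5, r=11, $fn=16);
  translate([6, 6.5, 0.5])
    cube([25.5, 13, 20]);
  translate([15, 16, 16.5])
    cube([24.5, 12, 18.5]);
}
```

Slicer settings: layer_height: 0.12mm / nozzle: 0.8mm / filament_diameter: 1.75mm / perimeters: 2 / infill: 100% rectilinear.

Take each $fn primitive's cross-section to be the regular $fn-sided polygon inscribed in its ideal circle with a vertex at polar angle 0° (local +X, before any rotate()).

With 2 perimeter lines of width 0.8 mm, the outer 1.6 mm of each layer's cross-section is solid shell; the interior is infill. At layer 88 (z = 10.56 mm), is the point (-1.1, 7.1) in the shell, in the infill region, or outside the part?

At z = 10.56 mm: the cube is present — its section is the full 22.5×16.5 rectangle; the r=11 cylinder at (0.5, 2.5) contributes a regular 16-gon of circumradius 11; the cube at (6, 6.5) (footprint 25.5×13) is included at this height; the cube at (15, 16) is absent (z outside [16.5, 35]); Taking the union: the regions partially overlap (shared area 291.21 mm²), so overlapping operands fuse into one piece — 1 connected region. Overall, the cross-section is a single solid region. The nearest boundary edge runs (-3.71, 12.66)→(0.00, 13.40); distance from the point to it = 5.96 mm. The point is inside the cross-section and 5.96 mm from the nearest boundary — more than the 1.6 mm shell width (2 × 0.8), so it's in the infill interior.

infill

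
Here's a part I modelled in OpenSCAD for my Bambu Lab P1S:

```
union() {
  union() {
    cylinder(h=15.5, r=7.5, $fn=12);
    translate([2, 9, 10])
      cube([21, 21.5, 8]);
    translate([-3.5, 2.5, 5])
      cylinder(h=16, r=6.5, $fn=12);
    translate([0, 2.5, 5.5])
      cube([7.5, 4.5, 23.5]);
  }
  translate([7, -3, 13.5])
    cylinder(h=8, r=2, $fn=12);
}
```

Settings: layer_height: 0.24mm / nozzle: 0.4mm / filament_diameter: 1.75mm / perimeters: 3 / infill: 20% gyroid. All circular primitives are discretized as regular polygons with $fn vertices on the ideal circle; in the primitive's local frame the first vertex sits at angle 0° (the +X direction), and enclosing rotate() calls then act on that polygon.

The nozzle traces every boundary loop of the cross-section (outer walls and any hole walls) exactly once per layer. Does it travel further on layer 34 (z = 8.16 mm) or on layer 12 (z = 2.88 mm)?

layer 34 (z = 8.16 mm)

Layer 34 (z = 8.16): the r=7.5 cylinder gives a regular 12-gon of circumradius 7.5 (constant along its height) (perimeter = 2·12·7.500·sin(180°/12) = 46.59 mm); the cube at (2, 9) is not intersected at this z (z outside [10, 18]); the r=6.5 cylinder at (-3.5, 2.5) contributes a regular 12-gon of circumradius 6.5 (perimeter = 2·12·6.500·sin(180°/12) = 40.38 mm); the cube at (0, 2.5) is present — its section is the full 7.5×4.5 rectangle (perimeter 24.00 mm); Combining (union): the regions partially overlap (shared area 112.06 mm²), so the edge portions inside another operand are dropped and the merged outline is re-measured after clipping — boundary = 56.19 mm; the cylinder at (7, -3) is absent (z outside [13.5, 21.5]); Merging all regions: only the result so far is present, so the union is just that shape — boundary = 56.19 mm. So its perimeter = 56.19 mm. Layer 12 (z = 2.88): the r=7.5 cylinder gives a regular 12-gon of circumradius 7.5 (constant along its height) (perimeter = 2·12·7.500·sin(180°/12) = 46.59 mm); the cube at (2, 9) is absent (z outside [10, 18]); the cylinder at (-3.5, 2.5) is not intersected at this z (z outside [5, 21]); the cube at (0, 2.5) is absent (z outside [5.5, 29]); Combining (union): only the r=7.5 cylinder is present, so the union is just that shape — boundary = 46.59 mm; the cylinder at (7, -3) does not reach this height (z outside [13.5, 21.5]); Taking the union: only that combined region is present, so the union is just that shape — boundary = 46.59 mm. So its perimeter = 46.59 mm. Layer 34 is larger (56.19 vs 46.59 mm).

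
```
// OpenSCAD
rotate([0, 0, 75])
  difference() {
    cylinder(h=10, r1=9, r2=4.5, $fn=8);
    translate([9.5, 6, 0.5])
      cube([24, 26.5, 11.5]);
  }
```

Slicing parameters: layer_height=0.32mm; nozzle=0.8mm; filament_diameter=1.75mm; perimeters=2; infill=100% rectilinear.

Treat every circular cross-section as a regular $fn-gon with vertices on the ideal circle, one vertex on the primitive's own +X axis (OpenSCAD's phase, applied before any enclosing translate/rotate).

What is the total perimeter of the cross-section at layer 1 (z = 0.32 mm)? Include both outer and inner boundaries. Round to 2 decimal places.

54.22 mm

At z = 0.32 mm: the cone: at t=0.032 of its height the radius interpolates to r₁+(r₂−r₁)t = 8.856, giving a regular 8-gon of that circumradius (perimeter = 2·8·8.856·sin(180°/8) = 54.22 mm); the cube at (9.5, 6) is absent (z outside [0.5, 12]); Taking the first minus the rest: none of the subtracted shapes is present at this height, so the cone is unchanged — boundary = 54.22 mm; (whole slice rotated 75° about Z — lengths, areas and connectivity unchanged). Overall, the cross-section is a single solid region. Total boundary length (outer) = 54.22 mm.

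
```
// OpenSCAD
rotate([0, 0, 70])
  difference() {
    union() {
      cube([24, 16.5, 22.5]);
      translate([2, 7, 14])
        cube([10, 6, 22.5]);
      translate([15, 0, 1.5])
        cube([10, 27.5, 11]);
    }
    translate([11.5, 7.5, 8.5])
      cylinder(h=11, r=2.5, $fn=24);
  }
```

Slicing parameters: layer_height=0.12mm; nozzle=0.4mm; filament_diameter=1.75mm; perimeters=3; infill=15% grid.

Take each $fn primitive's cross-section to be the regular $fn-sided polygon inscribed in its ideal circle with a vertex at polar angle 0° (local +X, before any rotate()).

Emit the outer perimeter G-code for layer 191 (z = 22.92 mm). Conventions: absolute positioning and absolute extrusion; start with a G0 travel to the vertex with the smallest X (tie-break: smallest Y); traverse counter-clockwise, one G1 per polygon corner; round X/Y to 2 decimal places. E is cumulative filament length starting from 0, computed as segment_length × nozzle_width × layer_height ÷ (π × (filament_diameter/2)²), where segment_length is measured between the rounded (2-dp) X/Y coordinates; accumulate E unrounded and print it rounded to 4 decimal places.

G0 X-11.53 Y6.33 Z22.92
G1 X-5.89 Y4.27 E0.1198
G1 X-2.47 Y13.67 E0.3194
G1 X-8.11 Y15.72 E0.4392
G1 X-11.53 Y6.33 E0.6386

At z = 22.92 mm: the cube is absent (z outside [0, 22.5]); the 10×6 cube at (2, 7) contributes its full rectangle; the cube at (15, 0) is absent (z outside [1.5, 12.5]); Merging all regions: only the 10×6 cube at (2, 7) is present, so the union is just that shape — 1 connected region; the cylinder at (11.5, 7.5) does not reach this height (z outside [8.5, 19.5]); After the difference (first − rest): none of the subtracted shapes is present at this height, so the result so far is unchanged — 1 connected region; (whole slice rotated 70° about Z — lengths, areas and connectivity unchanged). The outline is a single polygon with 4 vertices. Extrusion per mm of travel: 0.4 × 0.12 / (π × 0.875²) = 0.019956. Accumulating E over each segment gives final E = 0.6386.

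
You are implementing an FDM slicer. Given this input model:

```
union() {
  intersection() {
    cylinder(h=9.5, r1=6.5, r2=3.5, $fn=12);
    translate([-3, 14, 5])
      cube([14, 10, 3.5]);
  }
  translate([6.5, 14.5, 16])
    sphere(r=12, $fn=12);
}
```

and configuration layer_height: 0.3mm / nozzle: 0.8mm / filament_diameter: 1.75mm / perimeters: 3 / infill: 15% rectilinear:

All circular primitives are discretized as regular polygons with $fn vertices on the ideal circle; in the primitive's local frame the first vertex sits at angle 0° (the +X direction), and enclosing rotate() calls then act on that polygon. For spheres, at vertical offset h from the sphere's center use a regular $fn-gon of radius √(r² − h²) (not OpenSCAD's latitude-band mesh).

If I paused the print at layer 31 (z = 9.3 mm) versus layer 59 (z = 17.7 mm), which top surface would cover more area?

layer 59 (z = 17.7 mm)

Layer 31 (z = 9.3): the cone contributes a regular 12-gon of circumradius 3.563 (interpolated between r1=6.5 and r2=3.5 at t=0.979) (area = (12/2)·3.563²·sin(360°/12) = 38.09 mm²); the cube at (-3, 14) is not intersected at this z (z outside [5, 8.5]); After intersecting: at least one operand is absent at this height, so nothing remains; the r=12 sphere at (6.5, 14.5) contributes a regular 12-gon of circumradius √(12²−6.7²) = 9.955 (area = (12/2)·9.955²·sin(360°/12) = 297.33 mm²); Taking the union: only the r=12 sphere at (6.5, 14.5) is present, so the union is just that shape — area = 297.33 mm². So its area = 297.33 mm². Layer 59 (z = 17.7): the cone does not reach this height (z outside [0, 9.5]); the cube at (-3, 14) is not intersected at this z (z outside [5, 8.5]); Taking the intersection: at least one operand is absent at this height, so nothing remains; the sphere at (6.5, 14.5): section is a regular 12-gon, circumradius = √(r²−h²) = √(12²−1.7²) = 11.879 (area = (12/2)·11.879²·sin(360°/12) = 423.33 mm²); Merging all regions: only the r=12 sphere at (6.5, 14.5) is present, so the union is just that shape — area = 423.33 mm². So its area = 423.33 mm². Layer 59 is larger (423.33 vs 297.33 mm²).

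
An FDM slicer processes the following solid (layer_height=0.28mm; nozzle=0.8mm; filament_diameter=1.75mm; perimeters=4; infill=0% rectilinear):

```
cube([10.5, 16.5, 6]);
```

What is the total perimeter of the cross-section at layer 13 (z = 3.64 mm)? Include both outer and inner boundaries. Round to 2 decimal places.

54.00 mm

At z = 3.64 mm: the 10.5×16.5 cube contributes its full rectangle (perimeter 54.00 mm). Overall, the cross-section is a single solid region. Total boundary length (outer) = 54.00 mm.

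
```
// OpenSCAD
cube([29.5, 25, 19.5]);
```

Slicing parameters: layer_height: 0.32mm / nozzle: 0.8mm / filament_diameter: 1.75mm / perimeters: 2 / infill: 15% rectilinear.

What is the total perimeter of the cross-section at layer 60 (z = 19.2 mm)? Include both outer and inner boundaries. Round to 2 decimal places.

109.00 mm

At z = 19.2 mm: the 29.5×25 cube contributes its full rectangle (perimeter 109.00 mm). Overall, the cross-section is a single solid region. Total boundary length (outer) = 109.00 mm.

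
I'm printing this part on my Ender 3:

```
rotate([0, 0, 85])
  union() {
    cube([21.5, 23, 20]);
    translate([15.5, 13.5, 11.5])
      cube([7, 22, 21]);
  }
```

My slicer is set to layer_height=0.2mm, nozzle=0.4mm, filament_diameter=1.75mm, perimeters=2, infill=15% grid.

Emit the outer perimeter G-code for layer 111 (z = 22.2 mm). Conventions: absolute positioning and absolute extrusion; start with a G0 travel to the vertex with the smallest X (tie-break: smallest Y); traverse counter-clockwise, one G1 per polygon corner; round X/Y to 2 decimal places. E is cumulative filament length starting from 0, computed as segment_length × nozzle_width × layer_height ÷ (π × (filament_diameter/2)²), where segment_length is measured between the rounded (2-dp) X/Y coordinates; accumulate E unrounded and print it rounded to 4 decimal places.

G0 X-34.01 Y18.54 Z22.20
G1 X-12.10 Y16.62 E0.7315
G1 X-11.49 Y23.59 E0.9642
G1 X-33.40 Y25.51 E1.6958
G1 X-34.01 Y18.54 E1.9285

At z = 22.2 mm: the cube does not reach this height (z outside [0, 20]); the cube at (15.5, 13.5) is present — its section is the full 7×22 rectangle; Merging all regions: only the 7×22 cube at (15.5, 13.5) is present, so the union is just that shape — 1 connected region; (rotated 85° about Z; rotation is an isometry so areas/perimeters/island counts are preserved). The outline is a single polygon with 4 vertices. Extrusion per mm of travel: 0.4 × 0.2 / (π × 0.875²) = 0.033260. Accumulating E over each segment gives final E = 1.9285.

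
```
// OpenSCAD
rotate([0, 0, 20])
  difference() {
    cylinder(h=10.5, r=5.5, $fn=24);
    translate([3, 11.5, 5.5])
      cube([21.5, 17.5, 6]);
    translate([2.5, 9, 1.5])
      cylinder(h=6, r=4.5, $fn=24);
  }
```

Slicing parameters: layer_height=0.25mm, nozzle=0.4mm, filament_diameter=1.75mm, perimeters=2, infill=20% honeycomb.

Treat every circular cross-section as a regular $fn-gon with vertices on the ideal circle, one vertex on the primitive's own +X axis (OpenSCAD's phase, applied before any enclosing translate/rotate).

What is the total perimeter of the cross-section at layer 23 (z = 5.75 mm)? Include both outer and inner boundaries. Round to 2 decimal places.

At z = 5.75 mm: the r=5.5 cylinder gives a regular 24-gon of circumradius 5.5 (constant along its height) (perimeter = 2·24·5.500·sin(180°/24) = 34.46 mm); the 21.5×17.5 cube at (3, 11.5) contributes its full rectangle (perimeter 78.00 mm); the cylinder at (2.5, 9): section is a regular 24-gon, circumradius r=4.5 (perimeter = 2·24·4.500·sin(180°/24) = 28.19 mm); Subtracting the remaining from the first: starting from the r=5.5 cylinder, the 21.5×17.5 cube at (3, 11.5) misses the remaining region (no effect); the r=4.5 cylinder at (2.5, 9) partially overlaps it — only the 1.38 mm² overlap (of its 62.89 mm²) is removed, clipping the outline — boundary = 34.50 mm; (rotated 20° about Z; rotation is an isometry so areas/perimeters/island counts are preserved). Overall, the cross-section is a single solid region. Total boundary length (outer) = 34.50 mm.

34.50 mm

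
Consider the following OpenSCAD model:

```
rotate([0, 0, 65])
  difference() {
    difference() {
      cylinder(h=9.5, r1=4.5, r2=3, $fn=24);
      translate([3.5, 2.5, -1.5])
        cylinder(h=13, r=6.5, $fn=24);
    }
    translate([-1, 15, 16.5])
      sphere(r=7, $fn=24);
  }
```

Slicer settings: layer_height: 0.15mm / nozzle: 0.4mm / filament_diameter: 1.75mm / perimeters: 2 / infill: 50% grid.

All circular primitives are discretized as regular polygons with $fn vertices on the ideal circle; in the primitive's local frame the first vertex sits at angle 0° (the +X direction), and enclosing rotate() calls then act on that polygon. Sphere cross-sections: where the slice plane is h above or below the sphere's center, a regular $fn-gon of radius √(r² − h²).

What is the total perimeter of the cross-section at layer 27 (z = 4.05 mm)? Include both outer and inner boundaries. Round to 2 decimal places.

At z = 4.05 mm: the cone: at t=0.426 of its height the radius interpolates to r₁+(r₂−r₁)t = 3.861, giving a regular 24-gon of that circumradius (perimeter = 2·24·3.861·sin(180°/24) = 24.19 mm); the r=6.5 cylinder at (3.5, 2.5) gives a regular 24-gon of circumradius 6.5 (constant along its height) (perimeter = 2·24·6.500·sin(180°/24) = 40.72 mm); After the difference (first − rest): starting from the cone, the r=6.5 cylinder at (3.5, 2.5) partially overlaps it — only the 36.56 mm² overlap (of its 131.22 mm²) is removed, clipping the outline — boundary = 17.91 mm; the sphere at (-1, 15) is not intersected at this z (|z−center|=12.450 > r=7); After the difference (first − rest): none of the subtracted shapes is present at this height, so that combined region is unchanged — boundary = 17.91 mm; (whole slice rotated 65° about Z — lengths, areas and connectivity unchanged). Overall, the cross-section is a single solid region. Total boundary length (outer) = 17.91 mm.

17.91 mm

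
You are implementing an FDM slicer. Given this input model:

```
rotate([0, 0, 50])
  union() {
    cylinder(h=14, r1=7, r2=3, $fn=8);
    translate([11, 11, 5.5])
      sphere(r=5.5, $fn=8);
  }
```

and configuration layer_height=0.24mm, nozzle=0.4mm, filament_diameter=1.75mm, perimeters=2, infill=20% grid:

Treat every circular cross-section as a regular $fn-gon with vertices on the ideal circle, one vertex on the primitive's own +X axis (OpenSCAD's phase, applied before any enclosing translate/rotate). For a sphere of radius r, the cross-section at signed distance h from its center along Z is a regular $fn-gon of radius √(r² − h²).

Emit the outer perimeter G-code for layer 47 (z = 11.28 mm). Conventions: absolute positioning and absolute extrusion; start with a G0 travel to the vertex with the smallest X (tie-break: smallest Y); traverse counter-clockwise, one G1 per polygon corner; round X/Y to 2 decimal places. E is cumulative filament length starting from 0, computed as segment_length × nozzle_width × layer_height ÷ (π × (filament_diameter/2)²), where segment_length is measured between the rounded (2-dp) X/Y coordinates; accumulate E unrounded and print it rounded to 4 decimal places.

At z = 11.28 mm: the cone: at t=0.806 of its height the radius interpolates to r₁+(r₂−r₁)t = 3.777, giving a regular 8-gon of that circumradius; the sphere at (11, 11) is absent (|z−center|=5.780 > r=5.5); Combining (union): only the cone is present, so the union is just that shape — 1 connected region; (rotated 50° about Z; rotation is an isometry so areas/perimeters/island counts are preserved). The outline is a single polygon with 8 vertices. Extrusion per mm of travel: 0.4 × 0.24 / (π × 0.875²) = 0.039912. Accumulating E over each segment gives final E = 0.9226.

G0 X-3.76 Y-0.33 Z11.28
G1 X-2.43 Y-2.89 E0.1151
G1 X0.33 Y-3.76 E0.2306
G1 X2.89 Y-2.43 E0.3458
G1 X3.76 Y0.33 E0.4613
G1 X2.43 Y2.89 E0.5764
G1 X-0.33 Y3.76 E0.6919
G1 X-2.89 Y2.43 E0.8071
G1 X-3.76 Y-0.33 E0.9226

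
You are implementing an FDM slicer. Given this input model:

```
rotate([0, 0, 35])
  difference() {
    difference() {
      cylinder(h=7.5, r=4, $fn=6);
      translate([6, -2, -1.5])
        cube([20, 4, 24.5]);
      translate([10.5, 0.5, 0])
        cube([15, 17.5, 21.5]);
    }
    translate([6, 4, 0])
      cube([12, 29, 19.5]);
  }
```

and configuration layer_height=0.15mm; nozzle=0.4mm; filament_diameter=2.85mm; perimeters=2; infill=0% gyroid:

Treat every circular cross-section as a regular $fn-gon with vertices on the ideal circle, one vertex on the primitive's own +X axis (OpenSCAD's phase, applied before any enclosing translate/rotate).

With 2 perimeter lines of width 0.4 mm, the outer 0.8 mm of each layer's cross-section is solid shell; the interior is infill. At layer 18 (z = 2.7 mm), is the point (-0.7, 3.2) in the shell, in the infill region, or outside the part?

shell

At z = 2.7 mm: the r=4 cylinder contributes a regular 6-gon of circumradius 4; the 20×4 cube at (6, -2) contributes its full rectangle; the cube at (10.5, 0.5) is present — its section is the full 15×17.5 rectangle; Subtracting the remaining from the first: starting from the r=4 cylinder, the 20×4 cube at (6, -2) misses the remaining region (no effect); the 15×17.5 cube at (10.5, 0.5) misses the remaining region (no effect) — 1 connected region; the 12×29 cube at (6, 4) contributes its full rectangle; After the difference (first − rest): starting from the result so far, the 12×29 cube at (6, 4) misses the remaining region (no effect) — 1 connected region; (whole slice rotated 35° about Z — lengths, areas and connectivity unchanged). Overall, the cross-section is a single solid region. Undo the 35° rotation: the query point maps to (1.262, 3.023) in the un-rotated model frame. The nearest boundary edge runs (-2.00, 3.46)→(2.00, 3.46); distance from the point to it = 0.44 mm. The point is inside the cross-section, 0.44 mm from the nearest boundary — within the 0.8 mm shell band (2 × 0.4).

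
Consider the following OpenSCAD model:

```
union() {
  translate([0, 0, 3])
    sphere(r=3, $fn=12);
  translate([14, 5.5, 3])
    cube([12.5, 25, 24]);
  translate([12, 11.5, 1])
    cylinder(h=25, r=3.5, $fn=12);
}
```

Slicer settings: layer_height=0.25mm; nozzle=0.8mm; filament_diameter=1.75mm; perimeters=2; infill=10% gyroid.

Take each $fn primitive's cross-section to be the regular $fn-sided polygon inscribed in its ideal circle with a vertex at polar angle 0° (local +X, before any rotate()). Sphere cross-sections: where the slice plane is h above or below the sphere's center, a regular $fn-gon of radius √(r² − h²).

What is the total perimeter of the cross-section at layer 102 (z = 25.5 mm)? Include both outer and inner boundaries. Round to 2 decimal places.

84.64 mm

At z = 25.5 mm: the sphere is absent (|z−center|=22.500 > r=3); the cube at (14, 5.5) (footprint 12.5×25) is included at this height (perimeter 75.00 mm); the cylinder at (12, 11.5): section is a regular 12-gon, circumradius r=3.5 (perimeter = 2·12·3.500·sin(180°/12) = 21.74 mm); Taking the union: the regions partially overlap (shared area 5.49 mm²), so the edge portions inside another operand are dropped and the merged outline is re-measured after clipping — boundary = 84.64 mm. Overall, the cross-section is a single solid region. Total boundary length (outer) = 84.64 mm.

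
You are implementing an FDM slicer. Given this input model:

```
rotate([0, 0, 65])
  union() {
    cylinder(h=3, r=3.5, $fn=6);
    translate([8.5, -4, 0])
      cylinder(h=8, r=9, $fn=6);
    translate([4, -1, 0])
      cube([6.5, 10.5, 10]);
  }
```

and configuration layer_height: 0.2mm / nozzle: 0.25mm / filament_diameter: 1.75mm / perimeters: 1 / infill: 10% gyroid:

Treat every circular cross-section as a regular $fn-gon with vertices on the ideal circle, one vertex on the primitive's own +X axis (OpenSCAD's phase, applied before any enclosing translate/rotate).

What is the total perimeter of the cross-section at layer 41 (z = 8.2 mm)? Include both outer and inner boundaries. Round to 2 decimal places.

At z = 8.2 mm: the cylinder is not intersected at this z (z outside [0, 3]); the cylinder at (8.5, -4) is absent (z outside [0, 8]); the cube at (4, -1) (footprint 6.5×10.5) is included at this height (perimeter 34.00 mm); Taking the union: only the 6.5×10.5 cube at (4, -1) is present, so the union is just that shape — boundary = 34.00 mm; (whole slice rotated 65° about Z — lengths, areas and connectivity unchanged). Overall, the cross-section is a single solid region. Total boundary length (outer) = 34.00 mm.

34.00 mm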